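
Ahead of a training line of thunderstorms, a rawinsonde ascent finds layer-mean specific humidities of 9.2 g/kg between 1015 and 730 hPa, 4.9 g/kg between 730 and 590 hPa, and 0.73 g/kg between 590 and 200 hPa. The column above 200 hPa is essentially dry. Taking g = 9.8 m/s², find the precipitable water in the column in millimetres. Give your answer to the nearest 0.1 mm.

PW ≈ 36.7 mm

Precipitable water is the column-integrated vapour mass per unit area: PW = (1/g) Σ q̄ Δp, with q in kg/kg and Δp in Pa (1 kg/m² of water = 1 mm).
Layer 1015–730 hPa: Δp = 285 hPa = 28500 Pa, q̄ = 0.0092 kg/kg → 0.0092 × 28500 / 9.8 = 26.76 mm
Layer 730–590 hPa: Δp = 140 hPa = 14000 Pa, q̄ = 0.0049 kg/kg → 0.0049 × 14000 / 9.8 = 7.00 mm
Layer 590–200 hPa: Δp = 390 hPa = 39000 Pa, q̄ = 0.00073 kg/kg → 0.00073 × 39000 / 9.8 = 2.91 mm
PW = 26.76 + 7.00 + 2.91 = 36.67 ≈ 36.7 mm.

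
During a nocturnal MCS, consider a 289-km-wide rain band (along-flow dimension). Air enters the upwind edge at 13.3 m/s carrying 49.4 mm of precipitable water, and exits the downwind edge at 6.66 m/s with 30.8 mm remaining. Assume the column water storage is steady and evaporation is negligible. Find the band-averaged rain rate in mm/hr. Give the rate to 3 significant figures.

Column moisture flux per unit crosswind length is F = V × PW.
Inflow: F_in = 13.3 × 49.4 = 657.02 mm·m/s
Outflow: F_out = 6.66 × 30.8 = 205.128 mm·m/s
Steady-state rate R = (F_in − F_out)/L = (657.02 − 205.128) / 289000 m = 1.564e-03 mm/s.
R = 1.564e-03 × 3600 = 5.63 mm/hr.

R ≈ 5.63 mm/hr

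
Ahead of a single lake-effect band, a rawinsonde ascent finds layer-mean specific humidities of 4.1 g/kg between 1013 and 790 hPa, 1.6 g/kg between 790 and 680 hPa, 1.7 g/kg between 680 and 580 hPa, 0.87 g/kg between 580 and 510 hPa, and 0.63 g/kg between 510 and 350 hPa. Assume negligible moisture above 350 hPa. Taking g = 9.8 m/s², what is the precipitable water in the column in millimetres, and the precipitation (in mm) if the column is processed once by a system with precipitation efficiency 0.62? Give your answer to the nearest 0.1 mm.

Precipitable water is the column-integrated vapour mass per unit area: PW = (1/g) Σ q̄ Δp, with q in kg/kg and Δp in Pa (1 kg/m² of water = 1 mm).
Layer 1013–790 hPa: Δp = 223 hPa = 22300 Pa, q̄ = 0.0041 kg/kg → 0.0041 × 22300 / 9.8 = 9.33 mm
Layer 790–680 hPa: Δp = 110 hPa = 11000 Pa, q̄ = 0.0016 kg/kg → 0.0016 × 11000 / 9.8 = 1.80 mm
Layer 680–580 hPa: Δp = 100 hPa = 10000 Pa, q̄ = 0.0017 kg/kg → 0.0017 × 10000 / 9.8 = 1.73 mm
Layer 580–510 hPa: Δp = 70 hPa = 7000 Pa, q̄ = 0.00087 kg/kg → 0.00087 × 7000 / 9.8 = 0.62 mm
Layer 510–350 hPa: Δp = 160 hPa = 16000 Pa, q̄ = 0.00063 kg/kg → 0.00063 × 16000 / 9.8 = 1.03 mm
PW = 9.33 + 1.80 + 1.73 + 0.62 + 1.03 = 14.51 ≈ 14.5 mm.
Precipitation = ε × PW = 0.62 × 14.5 = 9.0 mm.

PW ≈ 14.5 mm; precipitation ≈ 9.0 mm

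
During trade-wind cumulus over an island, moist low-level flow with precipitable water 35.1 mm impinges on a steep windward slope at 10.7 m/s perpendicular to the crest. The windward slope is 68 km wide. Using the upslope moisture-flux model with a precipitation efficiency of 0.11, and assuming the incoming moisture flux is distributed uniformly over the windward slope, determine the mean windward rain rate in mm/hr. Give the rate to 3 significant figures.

R ≈ 2.19 mm/hr

Incoming column moisture flux per unit ridge length: F = V × PW = 10.7 × 35.1 = 375.57 mm·m/s.
Spread over the 68 km slope with efficiency ε = 0.11: R = ε·F/W = 0.11 × 375.57 / 68000 m = 6.075e-04 mm/s.
R = 6.075e-04 × 3600 = 2.19 mm/hr.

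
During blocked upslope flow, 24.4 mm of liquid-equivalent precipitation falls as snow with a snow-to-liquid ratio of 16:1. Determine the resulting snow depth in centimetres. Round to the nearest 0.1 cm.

snow depth ≈ 39.0 cm

Snow depth = liquid × ratio = 24.4 mm × 16 = 390.4 mm = 39.0 cm.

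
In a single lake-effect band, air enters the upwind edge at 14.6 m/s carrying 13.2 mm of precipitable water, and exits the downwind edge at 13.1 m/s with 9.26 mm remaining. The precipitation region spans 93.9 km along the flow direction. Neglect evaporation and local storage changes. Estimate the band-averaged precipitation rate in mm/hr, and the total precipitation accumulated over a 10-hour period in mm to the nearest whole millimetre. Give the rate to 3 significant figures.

Column moisture flux per unit crosswind length is F = V × PW.
Inflow: F_in = 14.6 × 13.2 = 192.72 mm·m/s
Outflow: F_out = 13.1 × 9.26 = 121.306 mm·m/s
Steady-state rate R = (F_in − F_out)/L = (192.72 − 121.306) / 93900 m = 7.605e-04 mm/s.
R = 7.605e-04 × 3600 = 2.74 mm/hr.
Over 10 h: total = 2.74 × 10 = 27.4 ≈ 27 mm.

R ≈ 2.74 mm/hr; total ≈ 27 mm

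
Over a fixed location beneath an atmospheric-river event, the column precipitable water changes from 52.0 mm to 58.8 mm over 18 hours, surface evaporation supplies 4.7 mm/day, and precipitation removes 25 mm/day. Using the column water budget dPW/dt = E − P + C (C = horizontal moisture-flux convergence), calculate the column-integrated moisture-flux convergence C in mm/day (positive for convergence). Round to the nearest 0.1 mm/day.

C ≈ 29.4 mm/day

dPW/dt = (58.8 − 52.0) mm / (18/24 day) = +9.067 mm/day.
C = dPW/dt − E + P = (+9.067) − 4.7 + 25 = 29.4 mm/day.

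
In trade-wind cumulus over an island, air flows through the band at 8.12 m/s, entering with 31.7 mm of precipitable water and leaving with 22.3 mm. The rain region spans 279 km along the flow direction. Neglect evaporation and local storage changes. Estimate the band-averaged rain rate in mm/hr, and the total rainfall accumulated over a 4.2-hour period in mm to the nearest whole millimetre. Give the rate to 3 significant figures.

R ≈ 0.985 mm/hr; total ≈ 4 mm

Column moisture flux per unit crosswind length is F = V × PW.
Inflow: F_in = 8.12 × 31.7 = 257.404 mm·m/s
Outflow: F_out = 8.12 × 22.3 = 181.076 mm·m/s
Steady-state rate R = (F_in − F_out)/L = (257.404 − 181.076) / 279000 m = 2.736e-04 mm/s.
R = 2.736e-04 × 3600 = 0.985 mm/hr.
Over 4.2 h: total = 0.985 × 4.2 = 4.137 ≈ 4 mm.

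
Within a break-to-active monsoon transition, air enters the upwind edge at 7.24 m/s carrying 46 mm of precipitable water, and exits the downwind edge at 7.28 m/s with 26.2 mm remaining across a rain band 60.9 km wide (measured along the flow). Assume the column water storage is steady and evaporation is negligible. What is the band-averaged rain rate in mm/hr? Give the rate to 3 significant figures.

Column moisture flux per unit crosswind length is F = V × PW.
Inflow: F_in = 7.24 × 46 = 333.04 mm·m/s
Outflow: F_out = 7.28 × 26.2 = 190.736 mm·m/s
Steady-state rate R = (F_in − F_out)/L = (333.04 − 190.736) / 60900 m = 2.337e-03 mm/s.
R = 2.337e-03 × 3600 = 8.41 mm/hr.

R ≈ 8.41 mm/hr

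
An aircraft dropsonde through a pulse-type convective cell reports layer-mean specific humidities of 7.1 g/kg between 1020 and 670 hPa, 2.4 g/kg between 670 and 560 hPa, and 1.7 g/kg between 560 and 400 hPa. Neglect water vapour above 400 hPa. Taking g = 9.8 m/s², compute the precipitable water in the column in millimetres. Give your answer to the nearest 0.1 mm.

PW ≈ 30.8 mm

Precipitable water is the column-integrated vapour mass per unit area: PW = (1/g) Σ q̄ Δp, with q in kg/kg and Δp in Pa (1 kg/m² of water = 1 mm).
Layer 1020–670 hPa: Δp = 350 hPa = 35000 Pa, q̄ = 0.0071 kg/kg → 0.0071 × 35000 / 9.8 = 25.36 mm
Layer 670–560 hPa: Δp = 110 hPa = 11000 Pa, q̄ = 0.0024 kg/kg → 0.0024 × 11000 / 9.8 = 2.69 mm
Layer 560–400 hPa: Δp = 160 hPa = 16000 Pa, q̄ = 0.0017 kg/kg → 0.0017 × 16000 / 9.8 = 2.78 mm
PW = 25.36 + 2.69 + 2.78 = 30.83 ≈ 30.8 mm.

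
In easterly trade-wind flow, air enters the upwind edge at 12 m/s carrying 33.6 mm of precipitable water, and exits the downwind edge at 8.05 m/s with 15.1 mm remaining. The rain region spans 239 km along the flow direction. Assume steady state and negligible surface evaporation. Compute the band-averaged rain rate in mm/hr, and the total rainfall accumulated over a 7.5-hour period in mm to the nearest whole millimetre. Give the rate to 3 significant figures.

R ≈ 4.24 mm/hr; total ≈ 32 mm

Column moisture flux per unit crosswind length is F = V × PW.
Inflow: F_in = 12 × 33.6 = 403.2 mm·m/s
Outflow: F_out = 8.05 × 15.1 = 121.555 mm·m/s
Steady-state rate R = (F_in − F_out)/L = (403.2 − 121.555) / 239000 m = 1.178e-03 mm/s.
R = 1.178e-03 × 3600 = 4.24 mm/hr.
Over 7.5 h: total = 4.24 × 7.5 = 31.8 ≈ 32 mm.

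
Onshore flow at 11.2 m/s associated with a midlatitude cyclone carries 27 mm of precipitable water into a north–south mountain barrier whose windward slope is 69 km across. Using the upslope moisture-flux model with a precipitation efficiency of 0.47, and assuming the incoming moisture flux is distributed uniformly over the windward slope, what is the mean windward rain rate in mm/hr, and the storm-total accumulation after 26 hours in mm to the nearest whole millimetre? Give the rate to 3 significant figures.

R ≈ 7.42 mm/hr; total ≈ 193 mm

Incoming column moisture flux per unit ridge length: F = V × PW = 11.2 × 27 = 302.4 mm·m/s.
Spread over the 69 km slope with efficiency ε = 0.47: R = ε·F/W = 0.47 × 302.4 / 69000 m = 2.060e-03 mm/s.
R = 2.060e-03 × 3600 = 7.42 mm/hr.
Over 26 h: total = 7.42 × 26 = 192.92 ≈ 193 mm.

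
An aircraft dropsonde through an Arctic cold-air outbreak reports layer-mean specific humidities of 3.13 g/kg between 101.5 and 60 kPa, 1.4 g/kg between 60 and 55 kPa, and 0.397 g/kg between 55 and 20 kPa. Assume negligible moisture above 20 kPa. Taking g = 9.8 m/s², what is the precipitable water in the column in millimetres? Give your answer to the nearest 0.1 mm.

Precipitable water is the column-integrated vapour mass per unit area: PW = (1/g) Σ q̄ Δp, with q in kg/kg and Δp in Pa (1 kg/m² of water = 1 mm).
Layer 101.5–60 kPa: Δp = 415 hPa = 41500 Pa, q̄ = 0.00313 kg/kg → 0.00313 × 41500 / 9.8 = 13.25 mm
Layer 60–55 kPa: Δp = 50 hPa = 5000 Pa, q̄ = 0.0014 kg/kg → 0.0014 × 5000 / 9.8 = 0.71 mm
Layer 55–20 kPa: Δp = 350 hPa = 35000 Pa, q̄ = 0.000397 kg/kg → 0.000397 × 35000 / 9.8 = 1.42 mm
PW = 13.25 + 0.71 + 1.42 = 15.38 ≈ 15.4 mm.

PW ≈ 15.4 mm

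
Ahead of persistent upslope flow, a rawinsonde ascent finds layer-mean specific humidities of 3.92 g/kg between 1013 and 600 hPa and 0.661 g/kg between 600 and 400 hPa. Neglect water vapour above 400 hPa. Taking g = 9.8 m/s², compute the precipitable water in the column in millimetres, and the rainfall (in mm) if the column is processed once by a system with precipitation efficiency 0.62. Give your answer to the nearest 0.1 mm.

Precipitable water is the column-integrated vapour mass per unit area: PW = (1/g) Σ q̄ Δp, with q in kg/kg and Δp in Pa (1 kg/m² of water = 1 mm).
Layer 1013–600 hPa: Δp = 413 hPa = 41300 Pa, q̄ = 0.00392 kg/kg → 0.00392 × 41300 / 9.8 = 16.52 mm
Layer 600–400 hPa: Δp = 200 hPa = 20000 Pa, q̄ = 0.000661 kg/kg → 0.000661 × 20000 / 9.8 = 1.35 mm
PW = 16.52 + 1.35 = 17.87 ≈ 17.9 mm.
Rainfall = ε × PW = 0.62 × 17.9 = 11.1 mm.

PW ≈ 17.9 mm; rainfall ≈ 11.1 mm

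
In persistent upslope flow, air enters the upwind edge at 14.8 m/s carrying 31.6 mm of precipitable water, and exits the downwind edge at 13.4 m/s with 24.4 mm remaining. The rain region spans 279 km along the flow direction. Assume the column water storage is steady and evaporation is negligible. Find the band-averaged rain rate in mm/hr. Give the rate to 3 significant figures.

Column moisture flux per unit crosswind length is F = V × PW.
Inflow: F_in = 14.8 × 31.6 = 467.68 mm·m/s
Outflow: F_out = 13.4 × 24.4 = 326.96 mm·m/s
Steady-state rate R = (F_in − F_out)/L = (467.68 − 326.96) / 279000 m = 5.044e-04 mm/s.
R = 5.044e-04 × 3600 = 1.82 mm/hr.

R ≈ 1.82 mm/hr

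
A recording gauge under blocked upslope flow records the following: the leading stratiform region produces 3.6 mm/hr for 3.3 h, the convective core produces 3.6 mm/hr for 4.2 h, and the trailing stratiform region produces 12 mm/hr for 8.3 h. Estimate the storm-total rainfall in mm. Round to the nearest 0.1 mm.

Total = Σ Rᵢ Δtᵢ = 3.6 × 3.3 + 3.6 × 4.2 + 12 × 8.3
      = 11.88 + 15.12 + 99.6 = 126.6 mm.

total ≈ 126.6 mm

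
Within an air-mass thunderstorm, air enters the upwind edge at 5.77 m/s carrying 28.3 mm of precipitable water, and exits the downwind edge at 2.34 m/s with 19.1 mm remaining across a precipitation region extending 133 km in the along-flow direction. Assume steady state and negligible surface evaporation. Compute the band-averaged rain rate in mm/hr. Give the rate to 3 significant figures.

R ≈ 3.21 mm/hr

Column moisture flux per unit crosswind length is F = V × PW.
Inflow: F_in = 5.77 × 28.3 = 163.291 mm·m/s
Outflow: F_out = 2.34 × 19.1 = 44.694 mm·m/s
Steady-state rate R = (F_in − F_out)/L = (163.291 − 44.694) / 133000 m = 8.917e-04 mm/s.
R = 8.917e-04 × 3600 = 3.21 mm/hr.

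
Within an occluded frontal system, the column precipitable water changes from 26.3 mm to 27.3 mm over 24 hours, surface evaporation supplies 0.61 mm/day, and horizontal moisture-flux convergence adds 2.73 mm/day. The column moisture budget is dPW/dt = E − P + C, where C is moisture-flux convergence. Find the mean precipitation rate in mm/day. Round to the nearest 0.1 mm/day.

dPW/dt = (27.3 − 26.3) mm / (24/24 day) = +1.000 mm/day.
P = E + C − dPW/dt = 0.61 + (2.73) − (+1.000) = 2.3 mm/day.

P ≈ 2.3 mm/day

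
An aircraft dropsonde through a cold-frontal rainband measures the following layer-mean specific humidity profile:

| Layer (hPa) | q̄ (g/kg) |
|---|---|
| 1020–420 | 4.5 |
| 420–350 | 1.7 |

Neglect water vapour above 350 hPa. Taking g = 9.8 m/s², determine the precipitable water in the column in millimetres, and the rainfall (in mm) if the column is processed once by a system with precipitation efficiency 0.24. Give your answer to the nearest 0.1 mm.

Precipitable water is the column-integrated vapour mass per unit area: PW = (1/g) Σ q̄ Δp, with q in kg/kg and Δp in Pa (1 kg/m² of water = 1 mm).
Layer 1020–420 hPa: Δp = 600 hPa = 60000 Pa, q̄ = 0.0045 kg/kg → 0.0045 × 60000 / 9.8 = 27.55 mm
Layer 420–350 hPa: Δp = 70 hPa = 7000 Pa, q̄ = 0.0017 kg/kg → 0.0017 × 7000 / 9.8 = 1.21 mm
PW = 27.55 + 1.21 = 28.76 ≈ 28.8 mm.
Rainfall = ε × PW = 0.24 × 28.8 = 6.9 mm.

PW ≈ 28.8 mm; rainfall ≈ 6.9 mm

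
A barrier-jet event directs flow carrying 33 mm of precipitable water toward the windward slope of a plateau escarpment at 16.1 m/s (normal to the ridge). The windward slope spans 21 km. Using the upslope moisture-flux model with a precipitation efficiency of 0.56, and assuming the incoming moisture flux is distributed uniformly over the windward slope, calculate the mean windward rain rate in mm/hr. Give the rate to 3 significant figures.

R ≈ 51.0 mm/hr

Incoming column moisture flux per unit ridge length: F = V × PW = 16.1 × 33 = 531.3 mm·m/s.
Spread over the 21 km slope with efficiency ε = 0.56: R = ε·F/W = 0.56 × 531.3 / 21000 m = 1.417e-02 mm/s.
R = 1.417e-02 × 3600 = 51.0 mm/hr.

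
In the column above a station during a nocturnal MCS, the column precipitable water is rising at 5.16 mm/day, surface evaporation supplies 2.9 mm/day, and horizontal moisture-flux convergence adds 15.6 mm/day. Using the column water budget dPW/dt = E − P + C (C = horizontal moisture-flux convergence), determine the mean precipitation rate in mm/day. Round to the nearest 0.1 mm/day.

dPW/dt = +5.16 mm/day.
P = E + C − dPW/dt = 2.9 + (15.6) − (+5.16) = 13.3 mm/day.

P ≈ 13.3 mm/day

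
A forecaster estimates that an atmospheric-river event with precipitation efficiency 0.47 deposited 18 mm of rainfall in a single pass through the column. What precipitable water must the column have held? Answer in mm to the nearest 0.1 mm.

PW = rainfall / ε = 18 / 0.47 = 38.3 mm.

PW ≈ 38.3 mm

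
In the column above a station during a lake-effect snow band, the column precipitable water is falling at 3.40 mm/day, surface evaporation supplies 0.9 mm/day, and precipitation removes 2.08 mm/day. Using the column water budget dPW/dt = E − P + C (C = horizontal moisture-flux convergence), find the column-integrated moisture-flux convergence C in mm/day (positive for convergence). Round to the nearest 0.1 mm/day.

dPW/dt = -3.40 mm/day.
C = dPW/dt − E + P = (-3.40) − 0.9 + 2.08 = -2.2 mm/day.

C ≈ -2.2 mm/day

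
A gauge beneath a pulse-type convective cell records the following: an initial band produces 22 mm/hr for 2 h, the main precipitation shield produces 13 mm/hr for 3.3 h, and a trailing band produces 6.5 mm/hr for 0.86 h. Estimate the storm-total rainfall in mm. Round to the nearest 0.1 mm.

total ≈ 92.5 mm

Total = Σ Rᵢ Δtᵢ = 22 × 2 + 13 × 3.3 + 6.5 × 0.86
      = 44 + 42.9 + 5.59 = 92.5 mm.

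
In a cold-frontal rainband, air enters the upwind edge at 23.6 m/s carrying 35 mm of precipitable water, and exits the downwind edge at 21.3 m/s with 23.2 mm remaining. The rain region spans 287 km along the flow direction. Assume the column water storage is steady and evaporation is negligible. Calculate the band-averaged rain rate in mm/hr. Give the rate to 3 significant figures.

Column moisture flux per unit crosswind length is F = V × PW.
Inflow: F_in = 23.6 × 35 = 826 mm·m/s
Outflow: F_out = 21.3 × 23.2 = 494.16 mm·m/s
Steady-state rate R = (F_in − F_out)/L = (826 − 494.16) / 287000 m = 1.156e-03 mm/s.
R = 1.156e-03 × 3600 = 4.16 mm/hr.

R ≈ 4.16 mm/hr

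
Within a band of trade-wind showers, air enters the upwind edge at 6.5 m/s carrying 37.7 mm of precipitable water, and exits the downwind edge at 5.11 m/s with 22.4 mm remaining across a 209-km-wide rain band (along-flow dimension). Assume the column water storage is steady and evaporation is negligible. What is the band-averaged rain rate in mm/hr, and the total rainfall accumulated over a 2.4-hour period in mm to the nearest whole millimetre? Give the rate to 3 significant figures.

Column moisture flux per unit crosswind length is F = V × PW.
Inflow: F_in = 6.5 × 37.7 = 245.05 mm·m/s
Outflow: F_out = 5.11 × 22.4 = 114.464 mm·m/s
Steady-state rate R = (F_in − F_out)/L = (245.05 − 114.464) / 209000 m = 6.248e-04 mm/s.
R = 6.248e-04 × 3600 = 2.25 mm/hr.
Over 2.4 h: total = 2.25 × 2.4 = 5.4 ≈ 5 mm.

R ≈ 2.25 mm/hr; total ≈ 5 mm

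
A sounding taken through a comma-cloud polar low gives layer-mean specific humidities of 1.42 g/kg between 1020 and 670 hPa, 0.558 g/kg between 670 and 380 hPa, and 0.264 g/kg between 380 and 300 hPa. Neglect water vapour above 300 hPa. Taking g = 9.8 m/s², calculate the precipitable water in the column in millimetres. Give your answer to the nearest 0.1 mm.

PW ≈ 6.9 mm

Precipitable water is the column-integrated vapour mass per unit area: PW = (1/g) Σ q̄ Δp, with q in kg/kg and Δp in Pa (1 kg/m² of water = 1 mm).
Layer 1020–670 hPa: Δp = 350 hPa = 35000 Pa, q̄ = 0.00142 kg/kg → 0.00142 × 35000 / 9.8 = 5.07 mm
Layer 670–380 hPa: Δp = 290 hPa = 29000 Pa, q̄ = 0.000558 kg/kg → 0.000558 × 29000 / 9.8 = 1.65 mm
Layer 380–300 hPa: Δp = 80 hPa = 8000 Pa, q̄ = 0.000264 kg/kg → 0.000264 × 8000 / 9.8 = 0.22 mm
PW = 5.07 + 1.65 + 0.22 = 6.94 ≈ 6.9 mm.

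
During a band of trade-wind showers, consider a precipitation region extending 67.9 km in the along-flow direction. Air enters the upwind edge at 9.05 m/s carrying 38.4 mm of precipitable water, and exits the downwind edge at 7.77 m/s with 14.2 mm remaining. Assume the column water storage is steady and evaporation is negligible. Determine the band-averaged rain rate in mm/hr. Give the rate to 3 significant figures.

R ≈ 12.6 mm/hr

Column moisture flux per unit crosswind length is F = V × PW.
Inflow: F_in = 9.05 × 38.4 = 347.52 mm·m/s
Outflow: F_out = 7.77 × 14.2 = 110.334 mm·m/s
Steady-state rate R = (F_in − F_out)/L = (347.52 − 110.334) / 67900 m = 3.493e-03 mm/s.
R = 3.493e-03 × 3600 = 12.6 mm/hr.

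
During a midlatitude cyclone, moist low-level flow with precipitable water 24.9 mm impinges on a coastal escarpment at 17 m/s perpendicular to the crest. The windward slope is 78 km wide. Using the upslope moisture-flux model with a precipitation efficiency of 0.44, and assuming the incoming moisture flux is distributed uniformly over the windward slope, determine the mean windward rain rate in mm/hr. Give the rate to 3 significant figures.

R ≈ 8.60 mm/hr

Incoming column moisture flux per unit ridge length: F = V × PW = 17 × 24.9 = 423.3 mm·m/s.
Spread over the 78 km slope with efficiency ε = 0.44: R = ε·F/W = 0.44 × 423.3 / 78000 m = 2.388e-03 mm/s.
R = 2.388e-03 × 3600 = 8.60 mm/hr.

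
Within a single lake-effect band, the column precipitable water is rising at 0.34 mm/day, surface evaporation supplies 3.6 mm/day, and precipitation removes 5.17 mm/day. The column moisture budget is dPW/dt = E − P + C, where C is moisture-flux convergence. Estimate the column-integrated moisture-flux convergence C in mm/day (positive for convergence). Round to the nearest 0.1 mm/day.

C ≈ 1.9 mm/day

dPW/dt = +0.34 mm/day.
C = dPW/dt − E + P = (+0.34) − 3.6 + 5.17 = 1.9 mm/day.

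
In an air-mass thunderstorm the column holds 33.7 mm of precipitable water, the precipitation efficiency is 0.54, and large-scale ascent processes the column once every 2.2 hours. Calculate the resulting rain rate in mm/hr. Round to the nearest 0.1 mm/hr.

R ≈ 8.3 mm/hr

Each overturning extracts ε × PW = 0.54 × 33.7 = 18.198 mm.
Rate = ε·PW / τ = 18.198 / 2.2 h = 8.3 mm/hr.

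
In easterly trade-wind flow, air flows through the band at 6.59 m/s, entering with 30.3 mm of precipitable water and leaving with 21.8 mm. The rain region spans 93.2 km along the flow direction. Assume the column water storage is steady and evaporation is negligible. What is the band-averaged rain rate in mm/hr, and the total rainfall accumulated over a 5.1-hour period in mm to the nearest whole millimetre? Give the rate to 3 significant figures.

Column moisture flux per unit crosswind length is F = V × PW.
Inflow: F_in = 6.59 × 30.3 = 199.677 mm·m/s
Outflow: F_out = 6.59 × 21.8 = 143.662 mm·m/s
Steady-state rate R = (F_in − F_out)/L = (199.677 − 143.662) / 93200 m = 6.010e-04 mm/s.
R = 6.010e-04 × 3600 = 2.16 mm/hr.
Over 5.1 h: total = 2.16 × 5.1 = 11.016 ≈ 11 mm.

R ≈ 2.16 mm/hr; total ≈ 11 mm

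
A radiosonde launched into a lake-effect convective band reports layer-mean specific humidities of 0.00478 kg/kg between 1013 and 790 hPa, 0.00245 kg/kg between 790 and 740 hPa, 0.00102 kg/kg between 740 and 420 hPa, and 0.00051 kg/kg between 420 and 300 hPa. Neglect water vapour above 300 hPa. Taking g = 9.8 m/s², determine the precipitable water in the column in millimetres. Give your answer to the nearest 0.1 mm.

Precipitable water is the column-integrated vapour mass per unit area: PW = (1/g) Σ q̄ Δp, with q in kg/kg and Δp in Pa (1 kg/m² of water = 1 mm).
Layer 1013–790 hPa: Δp = 223 hPa = 22300 Pa, q̄ = 0.00478 kg/kg → 0.00478 × 22300 / 9.8 = 10.88 mm
Layer 790–740 hPa: Δp = 50 hPa = 5000 Pa, q̄ = 0.00245 kg/kg → 0.00245 × 5000 / 9.8 = 1.25 mm
Layer 740–420 hPa: Δp = 320 hPa = 32000 Pa, q̄ = 0.00102 kg/kg → 0.00102 × 32000 / 9.8 = 3.33 mm
Layer 420–300 hPa: Δp = 120 hPa = 12000 Pa, q̄ = 0.00051 kg/kg → 0.00051 × 12000 / 9.8 = 0.62 mm
PW = 10.88 + 1.25 + 3.33 + 0.62 = 16.08 ≈ 16.1 mm.

PW ≈ 16.1 mm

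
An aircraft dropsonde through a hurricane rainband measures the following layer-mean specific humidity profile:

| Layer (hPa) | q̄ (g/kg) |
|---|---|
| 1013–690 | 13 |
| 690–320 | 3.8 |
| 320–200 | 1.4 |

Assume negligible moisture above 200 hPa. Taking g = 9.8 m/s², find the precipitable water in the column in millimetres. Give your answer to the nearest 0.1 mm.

Precipitable water is the column-integrated vapour mass per unit area: PW = (1/g) Σ q̄ Δp, with q in kg/kg and Δp in Pa (1 kg/m² of water = 1 mm).
Layer 1013–690 hPa: Δp = 323 hPa = 32300 Pa, q̄ = 0.013 kg/kg → 0.013 × 32300 / 9.8 = 42.85 mm
Layer 690–320 hPa: Δp = 370 hPa = 37000 Pa, q̄ = 0.0038 kg/kg → 0.0038 × 37000 / 9.8 = 14.35 mm
Layer 320–200 hPa: Δp = 120 hPa = 12000 Pa, q̄ = 0.0014 kg/kg → 0.0014 × 12000 / 9.8 = 1.71 mm
PW = 42.85 + 14.35 + 1.71 = 58.91 ≈ 58.9 mm.

PW ≈ 58.9 mm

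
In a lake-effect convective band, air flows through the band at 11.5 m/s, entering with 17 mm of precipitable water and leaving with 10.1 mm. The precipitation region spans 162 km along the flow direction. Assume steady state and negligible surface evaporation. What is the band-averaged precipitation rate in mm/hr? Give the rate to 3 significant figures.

R ≈ 1.76 mm/hr

Column moisture flux per unit crosswind length is F = V × PW.
Inflow: F_in = 11.5 × 17 = 195.5 mm·m/s
Outflow: F_out = 11.5 × 10.1 = 116.15 mm·m/s
Steady-state rate R = (F_in − F_out)/L = (195.5 − 116.15) / 162000 m = 4.898e-04 mm/s.
R = 4.898e-04 × 3600 = 1.76 mm/hr.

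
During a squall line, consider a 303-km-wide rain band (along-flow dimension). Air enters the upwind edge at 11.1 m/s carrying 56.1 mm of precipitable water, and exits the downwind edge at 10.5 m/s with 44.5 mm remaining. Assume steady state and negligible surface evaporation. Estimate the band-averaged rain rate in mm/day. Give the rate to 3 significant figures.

Column moisture flux per unit crosswind length is F = V × PW.
Inflow: F_in = 11.1 × 56.1 = 622.71 mm·m/s
Outflow: F_out = 10.5 × 44.5 = 467.25 mm·m/s
Steady-state rate R = (F_in − F_out)/L = (622.71 − 467.25) / 303000 m = 5.131e-04 mm/s.
R = 5.131e-04 × 3600 × 24 = 44.3 mm/day.

R ≈ 44.3 mm/day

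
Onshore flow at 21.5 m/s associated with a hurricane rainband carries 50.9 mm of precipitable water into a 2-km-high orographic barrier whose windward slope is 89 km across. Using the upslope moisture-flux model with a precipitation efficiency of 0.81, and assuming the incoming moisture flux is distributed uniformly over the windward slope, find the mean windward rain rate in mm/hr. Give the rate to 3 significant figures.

Incoming column moisture flux per unit ridge length: F = V × PW = 21.5 × 50.9 = 1094.35 mm·m/s.
Spread over the 89 km slope with efficiency ε = 0.81: R = ε·F/W = 0.81 × 1094.35 / 89000 m = 9.960e-03 mm/s.
R = 9.960e-03 × 3600 = 35.9 mm/hr.

R ≈ 35.9 mm/hr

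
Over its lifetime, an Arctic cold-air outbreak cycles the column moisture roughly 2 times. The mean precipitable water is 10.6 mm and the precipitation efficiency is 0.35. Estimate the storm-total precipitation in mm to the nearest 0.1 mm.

precipitation ≈ 7.4 mm

Each cycle deposits ε × PW = 0.35 × 10.6 = 3.71 mm.
Over 2 cycles: 2 × 3.71 = 7.4 mm.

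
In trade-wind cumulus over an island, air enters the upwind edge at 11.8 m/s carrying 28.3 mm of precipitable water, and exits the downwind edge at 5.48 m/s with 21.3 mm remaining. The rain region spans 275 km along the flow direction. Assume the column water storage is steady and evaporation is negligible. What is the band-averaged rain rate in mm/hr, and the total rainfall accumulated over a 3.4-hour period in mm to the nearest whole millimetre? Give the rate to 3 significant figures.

R ≈ 2.84 mm/hr; total ≈ 10 mm

Column moisture flux per unit crosswind length is F = V × PW.
Inflow: F_in = 11.8 × 28.3 = 333.94 mm·m/s
Outflow: F_out = 5.48 × 21.3 = 116.724 mm·m/s
Steady-state rate R = (F_in − F_out)/L = (333.94 − 116.724) / 275000 m = 7.899e-04 mm/s.
R = 7.899e-04 × 3600 = 2.84 mm/hr.
Over 3.4 h: total = 2.84 × 3.4 = 9.656 ≈ 10 mm.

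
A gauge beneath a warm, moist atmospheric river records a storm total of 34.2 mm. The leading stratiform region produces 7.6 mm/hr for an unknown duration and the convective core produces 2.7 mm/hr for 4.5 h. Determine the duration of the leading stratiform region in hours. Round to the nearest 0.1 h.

duration ≈ 2.9 h

Known phases: 2.7 × 4.5 = 12.15 mm.
Remaining depth = 34.2 − 12.15 = 22.05 mm.
Duration = 22.05 / 7.6 = 2.9 h.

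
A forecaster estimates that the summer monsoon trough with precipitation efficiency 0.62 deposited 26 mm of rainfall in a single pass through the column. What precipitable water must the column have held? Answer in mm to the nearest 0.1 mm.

PW = rainfall / ε = 26 / 0.62 = 41.9 mm.

PW ≈ 41.9 mm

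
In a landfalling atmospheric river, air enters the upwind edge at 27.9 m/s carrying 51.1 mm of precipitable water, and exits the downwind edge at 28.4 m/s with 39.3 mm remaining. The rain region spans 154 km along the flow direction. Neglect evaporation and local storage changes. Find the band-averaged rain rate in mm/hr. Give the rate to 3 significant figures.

Column moisture flux per unit crosswind length is F = V × PW.
Inflow: F_in = 27.9 × 51.1 = 1425.69 mm·m/s
Outflow: F_out = 28.4 × 39.3 = 1116.12 mm·m/s
Steady-state rate R = (F_in − F_out)/L = (1425.69 − 1116.12) / 154000 m = 2.010e-03 mm/s.
R = 2.010e-03 × 3600 = 7.24 mm/hr.

R ≈ 7.24 mm/hr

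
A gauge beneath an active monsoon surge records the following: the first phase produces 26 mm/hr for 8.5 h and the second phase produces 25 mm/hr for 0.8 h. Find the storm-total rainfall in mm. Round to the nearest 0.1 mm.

Total = Σ Rᵢ Δtᵢ = 26 × 8.5 + 25 × 0.8
      = 221 + 20 = 241.0 mm.

total ≈ 241.0 mm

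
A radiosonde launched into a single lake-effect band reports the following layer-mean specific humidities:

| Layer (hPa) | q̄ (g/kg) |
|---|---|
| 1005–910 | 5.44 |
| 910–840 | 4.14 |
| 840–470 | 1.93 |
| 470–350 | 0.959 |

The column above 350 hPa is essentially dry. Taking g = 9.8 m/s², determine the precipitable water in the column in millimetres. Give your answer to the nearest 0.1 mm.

Precipitable water is the column-integrated vapour mass per unit area: PW = (1/g) Σ q̄ Δp, with q in kg/kg and Δp in Pa (1 kg/m² of water = 1 mm).
Layer 1005–910 hPa: Δp = 95 hPa = 9500 Pa, q̄ = 0.00544 kg/kg → 0.00544 × 9500 / 9.8 = 5.27 mm
Layer 910–840 hPa: Δp = 70 hPa = 7000 Pa, q̄ = 0.00414 kg/kg → 0.00414 × 7000 / 9.8 = 2.96 mm
Layer 840–470 hPa: Δp = 370 hPa = 37000 Pa, q̄ = 0.00193 kg/kg → 0.00193 × 37000 / 9.8 = 7.29 mm
Layer 470–350 hPa: Δp = 120 hPa = 12000 Pa, q̄ = 0.000959 kg/kg → 0.000959 × 12000 / 9.8 = 1.17 mm
PW = 5.27 + 2.96 + 7.29 + 1.17 = 16.69 ≈ 16.7 mm.

PW ≈ 16.7 mm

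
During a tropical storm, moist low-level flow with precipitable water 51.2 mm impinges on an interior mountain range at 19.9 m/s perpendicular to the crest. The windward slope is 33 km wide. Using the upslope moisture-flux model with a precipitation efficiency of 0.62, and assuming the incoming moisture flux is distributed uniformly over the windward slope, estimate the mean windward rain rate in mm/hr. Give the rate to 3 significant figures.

Incoming column moisture flux per unit ridge length: F = V × PW = 19.9 × 51.2 = 1018.88 mm·m/s.
Spread over the 33 km slope with efficiency ε = 0.62: R = ε·F/W = 0.62 × 1018.88 / 33000 m = 1.914e-02 mm/s.
R = 1.914e-02 × 3600 = 68.9 mm/hr.

R ≈ 68.9 mm/hr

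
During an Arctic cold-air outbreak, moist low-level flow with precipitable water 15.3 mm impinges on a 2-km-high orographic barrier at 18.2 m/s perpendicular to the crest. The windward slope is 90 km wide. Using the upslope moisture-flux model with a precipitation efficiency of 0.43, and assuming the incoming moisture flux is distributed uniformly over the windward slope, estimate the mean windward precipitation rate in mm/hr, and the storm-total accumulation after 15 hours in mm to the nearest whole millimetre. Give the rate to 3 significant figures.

Incoming column moisture flux per unit ridge length: F = V × PW = 18.2 × 15.3 = 278.46 mm·m/s.
Spread over the 90 km slope with efficiency ε = 0.43: R = ε·F/W = 0.43 × 278.46 / 90000 m = 1.330e-03 mm/s.
R = 1.330e-03 × 3600 = 4.79 mm/hr.
Over 15 h: total = 4.79 × 15 = 71.85 ≈ 72 mm.

R ≈ 4.79 mm/hr; total ≈ 72 mm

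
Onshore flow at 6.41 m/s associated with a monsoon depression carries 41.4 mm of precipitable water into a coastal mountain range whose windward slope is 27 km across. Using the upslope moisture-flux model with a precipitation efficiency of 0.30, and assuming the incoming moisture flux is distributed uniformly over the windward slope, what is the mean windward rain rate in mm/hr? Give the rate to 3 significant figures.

R ≈ 10.6 mm/hr

Incoming column moisture flux per unit ridge length: F = V × PW = 6.41 × 41.4 = 265.374 mm·m/s.
Spread over the 27 km slope with efficiency ε = 0.30: R = ε·F/W = 0.30 × 265.374 / 27000 m = 2.949e-03 mm/s.
R = 2.949e-03 × 3600 = 10.6 mm/hr.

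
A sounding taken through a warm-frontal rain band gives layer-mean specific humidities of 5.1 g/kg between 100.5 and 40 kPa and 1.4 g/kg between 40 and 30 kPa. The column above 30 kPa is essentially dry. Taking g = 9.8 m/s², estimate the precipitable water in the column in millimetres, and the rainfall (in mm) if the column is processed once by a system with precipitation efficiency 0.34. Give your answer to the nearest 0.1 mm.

Precipitable water is the column-integrated vapour mass per unit area: PW = (1/g) Σ q̄ Δp, with q in kg/kg and Δp in Pa (1 kg/m² of water = 1 mm).
Layer 100.5–40 kPa: Δp = 605 hPa = 60500 Pa, q̄ = 0.0051 kg/kg → 0.0051 × 60500 / 9.8 = 31.48 mm
Layer 40–30 kPa: Δp = 100 hPa = 10000 Pa, q̄ = 0.0014 kg/kg → 0.0014 × 10000 / 9.8 = 1.43 mm
PW = 31.48 + 1.43 = 32.91 ≈ 32.9 mm.
Rainfall = ε × PW = 0.34 × 32.9 = 11.2 mm.

PW ≈ 32.9 mm; rainfall ≈ 11.2 mm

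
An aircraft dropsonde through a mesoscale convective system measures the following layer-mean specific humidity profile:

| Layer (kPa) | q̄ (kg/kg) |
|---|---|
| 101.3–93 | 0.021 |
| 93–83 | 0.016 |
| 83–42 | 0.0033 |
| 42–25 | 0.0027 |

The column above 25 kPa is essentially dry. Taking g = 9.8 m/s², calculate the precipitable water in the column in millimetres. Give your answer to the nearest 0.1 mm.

PW ≈ 52.6 mm

Precipitable water is the column-integrated vapour mass per unit area: PW = (1/g) Σ q̄ Δp, with q in kg/kg and Δp in Pa (1 kg/m² of water = 1 mm).
Layer 101.3–93 kPa: Δp = 83 hPa = 8300 Pa, q̄ = 0.021 kg/kg → 0.021 × 8300 / 9.8 = 17.79 mm
Layer 93–83 kPa: Δp = 100 hPa = 10000 Pa, q̄ = 0.016 kg/kg → 0.016 × 10000 / 9.8 = 16.33 mm
Layer 83–42 kPa: Δp = 410 hPa = 41000 Pa, q̄ = 0.0033 kg/kg → 0.0033 × 41000 / 9.8 = 13.81 mm
Layer 42–25 kPa: Δp = 170 hPa = 17000 Pa, q̄ = 0.0027 kg/kg → 0.0027 × 17000 / 9.8 = 4.68 mm
PW = 17.79 + 16.33 + 13.81 + 4.68 = 52.61 ≈ 52.6 mm.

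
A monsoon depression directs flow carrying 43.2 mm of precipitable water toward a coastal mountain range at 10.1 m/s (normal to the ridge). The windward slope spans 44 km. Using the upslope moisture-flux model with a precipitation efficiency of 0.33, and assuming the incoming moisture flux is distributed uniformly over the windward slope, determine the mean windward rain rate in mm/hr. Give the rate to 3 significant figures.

Incoming column moisture flux per unit ridge length: F = V × PW = 10.1 × 43.2 = 436.32 mm·m/s.
Spread over the 44 km slope with efficiency ε = 0.33: R = ε·F/W = 0.33 × 436.32 / 44000 m = 3.272e-03 mm/s.
R = 3.272e-03 × 3600 = 11.8 mm/hr.

R ≈ 11.8 mm/hr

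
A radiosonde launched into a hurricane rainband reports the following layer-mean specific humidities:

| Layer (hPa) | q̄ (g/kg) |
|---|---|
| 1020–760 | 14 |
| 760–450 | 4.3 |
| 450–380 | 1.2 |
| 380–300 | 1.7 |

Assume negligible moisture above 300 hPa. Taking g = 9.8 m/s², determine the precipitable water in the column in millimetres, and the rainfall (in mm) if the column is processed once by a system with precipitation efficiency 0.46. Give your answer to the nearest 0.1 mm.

PW ≈ 53.0 mm; rainfall ≈ 24.4 mm

Precipitable water is the column-integrated vapour mass per unit area: PW = (1/g) Σ q̄ Δp, with q in kg/kg and Δp in Pa (1 kg/m² of water = 1 mm).
Layer 1020–760 hPa: Δp = 260 hPa = 26000 Pa, q̄ = 0.014 kg/kg → 0.014 × 26000 / 9.8 = 37.14 mm
Layer 760–450 hPa: Δp = 310 hPa = 31000 Pa, q̄ = 0.0043 kg/kg → 0.0043 × 31000 / 9.8 = 13.60 mm
Layer 450–380 hPa: Δp = 70 hPa = 7000 Pa, q̄ = 0.0012 kg/kg → 0.0012 × 7000 / 9.8 = 0.86 mm
Layer 380–300 hPa: Δp = 80 hPa = 8000 Pa, q̄ = 0.0017 kg/kg → 0.0017 × 8000 / 9.8 = 1.39 mm
PW = 37.14 + 13.60 + 0.86 + 1.39 = 52.99 ≈ 53.0 mm.
Rainfall = ε × PW = 0.46 × 53.0 = 24.4 mm.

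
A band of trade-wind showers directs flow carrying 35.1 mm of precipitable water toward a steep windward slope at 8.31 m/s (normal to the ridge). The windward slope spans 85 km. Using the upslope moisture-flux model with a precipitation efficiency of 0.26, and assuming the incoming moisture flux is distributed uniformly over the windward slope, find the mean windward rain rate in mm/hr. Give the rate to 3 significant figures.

Incoming column moisture flux per unit ridge length: F = V × PW = 8.31 × 35.1 = 291.681 mm·m/s.
Spread over the 85 km slope with efficiency ε = 0.26: R = ε·F/W = 0.26 × 291.681 / 85000 m = 8.922e-04 mm/s.
R = 8.922e-04 × 3600 = 3.21 mm/hr.

R ≈ 3.21 mm/hr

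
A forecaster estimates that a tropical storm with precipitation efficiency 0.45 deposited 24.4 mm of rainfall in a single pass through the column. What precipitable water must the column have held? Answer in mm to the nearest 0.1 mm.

PW = rainfall / ε = 24.4 / 0.45 = 54.2 mm.

PW ≈ 54.2 mm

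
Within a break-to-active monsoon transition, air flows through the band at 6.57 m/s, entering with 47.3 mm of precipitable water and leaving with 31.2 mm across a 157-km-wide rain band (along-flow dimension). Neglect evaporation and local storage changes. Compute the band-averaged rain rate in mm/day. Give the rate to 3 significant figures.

Column moisture flux per unit crosswind length is F = V × PW.
Inflow: F_in = 6.57 × 47.3 = 310.761 mm·m/s
Outflow: F_out = 6.57 × 31.2 = 204.984 mm·m/s
Steady-state rate R = (F_in − F_out)/L = (310.761 − 204.984) / 157000 m = 6.737e-04 mm/s.
R = 6.737e-04 × 3600 × 24 = 58.2 mm/day.

R ≈ 58.2 mm/day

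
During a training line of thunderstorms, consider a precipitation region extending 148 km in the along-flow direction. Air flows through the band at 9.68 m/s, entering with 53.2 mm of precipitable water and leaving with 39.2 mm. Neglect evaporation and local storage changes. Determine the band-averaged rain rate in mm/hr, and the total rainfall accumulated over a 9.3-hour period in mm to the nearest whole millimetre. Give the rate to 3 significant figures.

R ≈ 3.30 mm/hr; total ≈ 31 mm

Column moisture flux per unit crosswind length is F = V × PW.
Inflow: F_in = 9.68 × 53.2 = 514.976 mm·m/s
Outflow: F_out = 9.68 × 39.2 = 379.456 mm·m/s
Steady-state rate R = (F_in − F_out)/L = (514.976 − 379.456) / 148000 m = 9.157e-04 mm/s.
R = 9.157e-04 × 3600 = 3.30 mm/hr.
Over 9.3 h: total = 3.30 × 9.3 = 30.69 ≈ 31 mm.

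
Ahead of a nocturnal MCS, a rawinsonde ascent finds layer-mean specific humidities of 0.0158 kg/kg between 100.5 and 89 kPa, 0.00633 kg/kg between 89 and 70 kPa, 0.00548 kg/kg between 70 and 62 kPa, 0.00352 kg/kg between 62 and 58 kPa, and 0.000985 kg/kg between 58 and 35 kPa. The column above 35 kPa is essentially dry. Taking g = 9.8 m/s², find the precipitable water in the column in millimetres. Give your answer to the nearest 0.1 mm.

Precipitable water is the column-integrated vapour mass per unit area: PW = (1/g) Σ q̄ Δp, with q in kg/kg and Δp in Pa (1 kg/m² of water = 1 mm).
Layer 100.5–89 kPa: Δp = 115 hPa = 11500 Pa, q̄ = 0.0158 kg/kg → 0.0158 × 11500 / 9.8 = 18.54 mm
Layer 89–70 kPa: Δp = 190 hPa = 19000 Pa, q̄ = 0.00633 kg/kg → 0.00633 × 19000 / 9.8 = 12.27 mm
Layer 70–62 kPa: Δp = 80 hPa = 8000 Pa, q̄ = 0.00548 kg/kg → 0.00548 × 8000 / 9.8 = 4.47 mm
Layer 62–58 kPa: Δp = 40 hPa = 4000 Pa, q̄ = 0.00352 kg/kg → 0.00352 × 4000 / 9.8 = 1.44 mm
Layer 58–35 kPa: Δp = 230 hPa = 23000 Pa, q̄ = 0.000985 kg/kg → 0.000985 × 23000 / 9.8 = 2.31 mm
PW = 18.54 + 12.27 + 4.47 + 1.44 + 2.31 = 39.03 ≈ 39.0 mm.

PW ≈ 39.0 mm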